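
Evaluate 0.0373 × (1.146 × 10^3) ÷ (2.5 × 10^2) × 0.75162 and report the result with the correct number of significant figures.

0.13

0.0373 × (1.146 × 10^3) ÷ (2.5 × 10^2) × 0.75162 = 0.128514392784
Multiplication/division keeps the fewest significant figures: 0.0373 → 3 s.f., 1.146 × 10^3 → 4 s.f., 2.5 × 10^2 → 2 s.f., 0.75162 → 5 s.f.; limit is 2.
Rounded to 2 significant figures: 0.13.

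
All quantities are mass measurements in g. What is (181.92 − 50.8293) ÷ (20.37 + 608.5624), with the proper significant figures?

181.92 − 50.8293 = 131.0907, limited to 2 d.p. → 5 s.f.; 20.37 + 608.5624 = 628.9324, limited to 2 d.p. → 5 s.f.
Carrying full precision, 131.0907 ÷ 628.9324 = 0.208433688581…; keep min(5, 5) = 5 s.f.
Rounded to 5 significant figures: 0.20843.

0.20843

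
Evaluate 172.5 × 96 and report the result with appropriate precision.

1.7 × 10^4

172.5 × 96 = 16560
Multiplication/division keeps the fewest significant figures: 172.5 → 4 s.f., 96 → 2 s.f.; limit is 2.
Rounded to 2 significant figures: 1.7 × 10^4.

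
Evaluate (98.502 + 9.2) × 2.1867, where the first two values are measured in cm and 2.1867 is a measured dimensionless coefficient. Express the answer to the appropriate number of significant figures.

98.502 cm + 9.2 cm = 107.702 cm; the sum is limited to 1 decimal place (4 s.f.).
Carrying full precision, 107.702 × 2.1867 = 235.5119634 cm; 2.1867 has 5 s.f., so the result keeps min(4, 5) = 4 s.f.
Rounded to 4 significant figures: 235.5 cm.

235.5 cm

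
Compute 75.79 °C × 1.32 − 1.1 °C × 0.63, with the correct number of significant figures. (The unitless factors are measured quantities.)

75.79 × 1.32 = 100.0428 → 1.00 × 10² °C (3 s.f., last digit at the 10^0 place).
1.1 × 0.63 = 0.693 → 0.69 °C (2 s.f., last digit at the 10^-2 place).
Difference: 99.3498 °C; keep the coarser place, 10^0.
Result: 99 °C.

99 °C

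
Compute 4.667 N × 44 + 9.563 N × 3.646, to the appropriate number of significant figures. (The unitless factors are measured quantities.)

4.667 × 44 = 205.348 → 2.1 × 10^2 N (2 s.f., last digit at the 10^1 place).
9.563 × 3.646 = 34.866698 → 34.87 N (4 s.f., last digit at the 10^-2 place).
Sum: 240.214698 N; keep the coarser place, 10^1.
Result: 2.4 × 10^2 N.

2.4 × 10^2 N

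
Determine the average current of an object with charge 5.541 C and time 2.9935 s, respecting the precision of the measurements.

1.851 A

average current = 5.541 C ÷ 2.9935 s = 1.8510105228… A.
5.541 has 4 significant figures; 2.9935 has 5.
Division/multiplication keeps the fewest: 4 significant figures.
Rounded: 1.851 A.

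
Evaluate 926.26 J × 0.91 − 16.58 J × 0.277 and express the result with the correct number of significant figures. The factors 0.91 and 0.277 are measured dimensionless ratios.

8.4 × 10^2 J

926.26 × 0.91 = 842.8966 → 8.4 × 10^2 J (2 s.f., last digit at the 10^1 place).
16.58 × 0.277 = 4.59266 → 4.59 J (3 s.f., last digit at the 10^-2 place).
Difference: 838.30394 J; keep the coarser place, 10^1.
Result: 8.4 × 10^2 J.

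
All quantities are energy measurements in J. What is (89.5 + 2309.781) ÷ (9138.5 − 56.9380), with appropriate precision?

0.26419

89.5 + 2309.781 = 2399.281, limited to 1 d.p. → 5 s.f.; 9138.5 − 56.9380 = 9081.5620, limited to 1 d.p. → 5 s.f.
Carrying full precision, 2399.281 ÷ 9081.5620 = 0.264192547493…; keep min(5, 5) = 5 s.f.
Rounded to 5 significant figures: 0.26419.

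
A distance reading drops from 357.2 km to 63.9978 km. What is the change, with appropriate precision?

2.932 × 10^2 km

357.2 km − 63.9978 km = 293.2022 km.
Addition/subtraction keeps the fewest decimal places: 357.2 → 1 decimal place, 63.9978 → 4 decimal places; limit is 1.
Rounded to 1 decimal place: 2.932 × 10^2 km.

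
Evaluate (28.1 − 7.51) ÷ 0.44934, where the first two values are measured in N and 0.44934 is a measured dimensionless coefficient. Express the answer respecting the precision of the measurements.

45.8 N

28.1 N − 7.51 N = 20.59 N; the difference is limited to 1 decimal place (3 s.f.).
Carrying full precision, 20.59 ÷ 0.44934 = 45.8227622736… N; 0.44934 has 5 s.f., so the result keeps min(3, 5) = 3 s.f.
Rounded to 3 significant figures: 45.8 N.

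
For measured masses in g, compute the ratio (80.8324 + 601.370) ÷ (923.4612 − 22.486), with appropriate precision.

0.757182

80.8324 + 601.370 = 682.2024, limited to 3 d.p. → 6 s.f.; 923.4612 − 22.486 = 900.9752, limited to 3 d.p. → 6 s.f.
Carrying full precision, 682.2024 ÷ 900.9752 = 0.757182217668…; keep min(6, 6) = 6 s.f.
Rounded to 6 significant figures: 0.757182.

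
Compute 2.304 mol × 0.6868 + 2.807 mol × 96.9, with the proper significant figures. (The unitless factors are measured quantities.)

274 mol

2.304 × 0.6868 = 1.5823872 → 1.582 mol (4 s.f., last digit at the 10^-3 place).
2.807 × 96.9 = 271.9983 → 2.72 × 10² mol (3 s.f., last digit at the 10^0 place).
Sum: 273.5806872 mol; keep the coarser place, 10^0.
Result: 274 mol.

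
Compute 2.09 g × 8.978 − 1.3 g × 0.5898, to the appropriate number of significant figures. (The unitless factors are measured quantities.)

2.09 × 8.978 = 18.76402 → 18.8 g (3 s.f., last digit at the 10^-1 place).
1.3 × 0.5898 = 0.76674 → 0.77 g (2 s.f., last digit at the 10^-2 place).
Difference: 17.99728 g; keep the coarser place, 10^-1.
Result: 18.0 g.

18.0 g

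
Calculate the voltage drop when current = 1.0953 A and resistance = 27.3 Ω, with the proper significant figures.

voltage drop = 1.0953 A × 27.3 Ω = 29.90169 V.
1.0953 has 5 significant figures; 27.3 has 3.
Division/multiplication keeps the fewest: 3 significant figures.
Rounded: 29.9 V.

29.9 V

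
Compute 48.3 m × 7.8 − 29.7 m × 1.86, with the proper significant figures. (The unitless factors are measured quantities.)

3.2 × 10^2 m

48.3 × 7.8 = 376.74 → 3.8 × 10^2 m (2 s.f., last digit at the 10^1 place).
29.7 × 1.86 = 55.242 → 55.2 m (3 s.f., last digit at the 10^-1 place).
Difference: 321.498 m; keep the coarser place, 10^1.
Result: 3.2 × 10^2 m.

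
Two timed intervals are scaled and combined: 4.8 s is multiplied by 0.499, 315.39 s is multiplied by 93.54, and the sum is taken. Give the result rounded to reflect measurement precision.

2.950 × 10^4 s

4.8 × 0.499 = 2.3952 → 2.4 s (2 s.f., last digit at the 10^-1 place).
315.39 × 93.54 = 29501.5806 → 2.950 × 10^4 s (4 s.f., last digit at the 10^1 place).
Sum: 29503.9758 s; keep the coarser place, 10^1.
Result: 2.950 × 10^4 s.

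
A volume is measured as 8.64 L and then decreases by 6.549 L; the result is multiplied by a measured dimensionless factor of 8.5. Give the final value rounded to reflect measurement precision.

18 L

8.64 L − 6.549 L = 2.091 L; the difference is limited to 2 decimal places (3 s.f.).
Carrying full precision, 2.091 × 8.5 = 17.7735 L; 8.5 has 2 s.f., so the result keeps min(3, 2) = 2 s.f.
Rounded to 2 significant figures: 18 L.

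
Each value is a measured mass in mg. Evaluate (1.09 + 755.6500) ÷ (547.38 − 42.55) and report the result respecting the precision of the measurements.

1.4990

1.09 + 755.6500 = 756.7400, limited to 2 d.p. → 5 s.f.; 547.38 − 42.55 = 504.83, limited to 2 d.p. → 5 s.f.
Carrying full precision, 756.7400 ÷ 504.83 = 1.49899966325…; keep min(5, 5) = 5 s.f.
Rounded to 5 significant figures: 1.4990.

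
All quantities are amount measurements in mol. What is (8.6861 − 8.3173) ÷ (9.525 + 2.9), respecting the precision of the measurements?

0.0297

8.6861 − 8.3173 = 0.3688, limited to 4 d.p. → 4 s.f.; 9.525 + 2.9 = 12.425, limited to 1 d.p. → 3 s.f.
Carrying full precision, 0.3688 ÷ 12.425 = 0.0296820925553…; keep min(4, 3) = 3 s.f.
Rounded to 3 significant figures: 0.0297.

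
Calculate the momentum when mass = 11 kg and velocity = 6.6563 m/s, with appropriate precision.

momentum = 11 kg × 6.6563 m/s = 73.2193 kg·m/s.
11 has 2 significant figures; 6.6563 has 5.
Division/multiplication keeps the fewest: 2 significant figures.
Rounded: 73 kg·m/s.

73 kg·m/s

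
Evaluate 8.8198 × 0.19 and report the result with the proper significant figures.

8.8198 × 0.19 = 1.675762
Multiplication/division keeps the fewest significant figures: 8.8198 → 5 s.f., 0.19 → 2 s.f.; limit is 2.
Rounded to 2 significant figures: 1.7.

1.7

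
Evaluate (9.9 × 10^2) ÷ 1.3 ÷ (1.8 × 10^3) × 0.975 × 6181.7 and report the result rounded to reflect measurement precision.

2.5 × 10^3

(9.9 × 10^2) ÷ 1.3 ÷ (1.8 × 10^3) × 0.975 × 6181.7 = 2549.95125
Multiplication/division keeps the fewest significant figures: 9.9 × 10^2 → 2 s.f., 1.3 → 2 s.f., 1.8 × 10^3 → 2 s.f., 0.975 → 3 s.f., 6181.7 → 5 s.f.; limit is 2.
Rounded to 2 significant figures: 2.5 × 10^3.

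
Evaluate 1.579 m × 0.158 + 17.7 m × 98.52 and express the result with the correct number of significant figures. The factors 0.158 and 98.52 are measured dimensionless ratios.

1.74 × 10^3 m

1.579 × 0.158 = 0.249482 → 0.249 m (3 s.f., last digit at the 10^-3 place).
17.7 × 98.52 = 1743.804 → 1.74 × 10^3 m (3 s.f., last digit at the 10^1 place).
Sum: 1744.053482 m; keep the coarser place, 10^1.
Result: 1.74 × 10^3 m.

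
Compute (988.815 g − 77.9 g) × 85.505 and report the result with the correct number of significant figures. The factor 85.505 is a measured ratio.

7.789 × 10^4 g

988.815 g − 77.9 g = 910.915 g; the difference is limited to 1 decimal place (4 s.f.).
Carrying full precision, 910.915 × 85.505 = 77887.787075 g; 85.505 has 5 s.f., so the result keeps min(4, 5) = 4 s.f.
Rounded to 4 significant figures: 7.789 × 10^4 g.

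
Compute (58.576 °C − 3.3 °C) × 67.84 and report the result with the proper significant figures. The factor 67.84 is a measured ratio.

3.75 × 10³ °C

58.576 °C − 3.3 °C = 55.276 °C; the difference is limited to 1 decimal place (3 s.f.).
Carrying full precision, 55.276 × 67.84 = 3749.92384 °C; 67.84 has 4 s.f., so the result keeps min(3, 4) = 3 s.f.
Rounded to 3 significant figures: 3.75 × 10³ °C.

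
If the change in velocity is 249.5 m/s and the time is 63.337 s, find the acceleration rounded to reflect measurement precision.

3.939 m/s²

acceleration = 249.5 m/s ÷ 63.337 s = 3.93924562262… m/s².
249.5 has 4 significant figures; 63.337 has 5.
Division/multiplication keeps the fewest: 4 significant figures.
Rounded: 3.939 m/s².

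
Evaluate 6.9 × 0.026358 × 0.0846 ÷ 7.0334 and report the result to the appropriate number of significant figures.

0.0022

6.9 × 0.026358 × 0.0846 ÷ 7.0334 = 0.00218759332897…
Multiplication/division keeps the fewest significant figures: 6.9 → 2 s.f., 0.026358 → 5 s.f., 0.0846 → 3 s.f., 7.0334 → 5 s.f.; limit is 2.
Rounded to 2 significant figures: 0.0022.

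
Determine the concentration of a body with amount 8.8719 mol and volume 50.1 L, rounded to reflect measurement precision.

0.177 mol/L

concentration = 8.8719 mol ÷ 50.1 L = 0.177083832335… mol/L.
8.8719 has 5 significant figures; 50.1 has 3.
Division/multiplication keeps the fewest: 3 significant figures.
Rounded: 0.177 mol/L.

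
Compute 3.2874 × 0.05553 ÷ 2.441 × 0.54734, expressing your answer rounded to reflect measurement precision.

3.2874 × 0.05553 ÷ 2.441 × 0.54734 = 0.0409326283914…
Multiplication/division keeps the fewest significant figures: 3.2874 → 5 s.f., 0.05553 → 4 s.f., 2.441 → 4 s.f., 0.54734 → 5 s.f.; limit is 4.
Rounded to 4 significant figures: 4.093 × 10⁻².

4.093 × 10⁻²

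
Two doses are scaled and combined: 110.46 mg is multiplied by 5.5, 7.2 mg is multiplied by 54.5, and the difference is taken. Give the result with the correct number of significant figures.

110.46 × 5.5 = 607.53 → 6.1 × 10^2 mg (2 s.f., last digit at the 10^1 place).
7.2 × 54.5 = 392.4 → 3.9 × 10^2 mg (2 s.f., last digit at the 10^1 place).
Difference: 215.13 mg; keep the coarser place, 10^1.
Result: 2.2 × 10^2 mg.

2.2 × 10^2 mg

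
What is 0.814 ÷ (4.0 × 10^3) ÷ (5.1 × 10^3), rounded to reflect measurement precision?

4.0 × 10^-8

0.814 ÷ (4.0 × 10^3) ÷ (5.1 × 10^3) = 3.99019607843 × 10^-8…
Multiplication/division keeps the fewest significant figures: 0.814 → 3 s.f., 4.0 × 10^3 → 2 s.f., 5.1 × 10^3 → 2 s.f.; limit is 2.
Rounded to 2 significant figures: 4.0 × 10^-8.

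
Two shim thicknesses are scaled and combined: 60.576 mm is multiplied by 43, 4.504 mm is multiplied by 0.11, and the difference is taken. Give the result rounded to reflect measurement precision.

60.576 × 43 = 2604.768 → 2.6 × 10^3 mm (2 s.f., last digit at the 10^2 place).
4.504 × 0.11 = 0.49544 → 0.50 mm (2 s.f., last digit at the 10^-2 place).
Difference: 2604.27256 mm; keep the coarser place, 10^2.
Result: 2.6 × 10^3 mm.

2.6 × 10^3 mm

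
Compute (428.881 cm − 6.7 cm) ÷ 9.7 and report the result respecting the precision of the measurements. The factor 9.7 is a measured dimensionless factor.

428.881 cm − 6.7 cm = 422.181 cm; the difference is limited to 1 decimal place (4 s.f.).
Carrying full precision, 422.181 ÷ 9.7 = 43.523814433… cm; 9.7 has 2 s.f., so the result keeps min(4, 2) = 2 s.f.
Rounded to 2 significant figures: 44 cm.

44 cm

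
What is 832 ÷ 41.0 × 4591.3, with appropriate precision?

832 ÷ 41.0 × 4591.3 = 93169.795122…
Multiplication/division keeps the fewest significant figures: 832 → 3 s.f., 41.0 → 3 s.f., 4591.3 → 5 s.f.; limit is 3.
Rounded to 3 significant figures: 9.32 × 10⁴.

9.32 × 10⁴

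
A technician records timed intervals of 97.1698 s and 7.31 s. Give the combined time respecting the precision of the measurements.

1.0448 × 10^2 s

97.1698 s + 7.31 s = 104.4798 s.
Addition/subtraction keeps the fewest decimal places: 97.1698 → 4 decimal places, 7.31 → 2 decimal places; limit is 2.
Rounded to 2 decimal places: 1.0448 × 10^2 s.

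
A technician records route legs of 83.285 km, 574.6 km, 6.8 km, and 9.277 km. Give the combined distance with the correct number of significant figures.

674.0 km

83.285 km + 574.6 km + 6.8 km + 9.277 km = 673.962 km.
Addition/subtraction keeps the fewest decimal places: 83.285 → 3 decimal places, 574.6 → 1 decimal place, 6.8 → 1 decimal place, 9.277 → 3 decimal places; limit is 1.
Rounded to 1 decimal place: 674.0 km.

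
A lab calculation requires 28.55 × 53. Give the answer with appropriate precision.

28.55 × 53 = 1513.15
Multiplication/division keeps the fewest significant figures: 28.55 → 4 s.f., 53 → 2 s.f.; limit is 2.
Rounded to 2 significant figures: 1.5 × 10^3.

1.5 × 10^3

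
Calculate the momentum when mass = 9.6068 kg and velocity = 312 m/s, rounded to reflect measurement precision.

momentum = 9.6068 kg × 312 m/s = 2997.3216 kg·m/s.
9.6068 has 5 significant figures; 312 has 3.
Division/multiplication keeps the fewest: 3 significant figures.
Rounded: 3.00 × 10^3 kg·m/s.

3.00 × 10^3 kg·m/s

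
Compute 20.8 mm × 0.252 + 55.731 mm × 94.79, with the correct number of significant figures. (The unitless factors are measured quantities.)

20.8 × 0.252 = 5.2416 → 5.24 mm (3 s.f., last digit at the 10^-2 place).
55.731 × 94.79 = 5282.74149 → 5283 mm (4 s.f., last digit at the 10^0 place).
Sum: 5287.98309 mm; keep the coarser place, 10^0.
Result: 5288 mm.

5288 mm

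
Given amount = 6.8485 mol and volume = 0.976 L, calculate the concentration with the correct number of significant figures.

concentration = 6.8485 mol ÷ 0.976 L = 7.0169057377… mol/L.
6.8485 has 5 significant figures; 0.976 has 3.
Division/multiplication keeps the fewest: 3 significant figures.
Rounded: 7.02 mol/L.

7.02 mol/L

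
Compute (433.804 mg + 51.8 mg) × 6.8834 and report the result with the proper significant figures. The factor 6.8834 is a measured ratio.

433.804 mg + 51.8 mg = 485.604 mg; the sum is limited to 1 decimal place (4 s.f.).
Carrying full precision, 485.604 × 6.8834 = 3342.6065736 mg; 6.8834 has 5 s.f., so the result keeps min(4, 5) = 4 s.f.
Rounded to 4 significant figures: 3343 mg.

3343 mg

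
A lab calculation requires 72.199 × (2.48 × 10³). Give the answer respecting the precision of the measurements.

72.199 × (2.48 × 10³) = 179053.52
Multiplication/division keeps the fewest significant figures: 72.199 → 5 s.f., 2.48 × 10³ → 3 s.f.; limit is 3.
Rounded to 3 significant figures: 1.79 × 10⁵.

1.79 × 10⁵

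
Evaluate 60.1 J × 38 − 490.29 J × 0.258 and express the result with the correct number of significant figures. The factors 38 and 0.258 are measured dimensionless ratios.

60.1 × 38 = 2283.8 → 2.3 × 10³ J (2 s.f., last digit at the 10^2 place).
490.29 × 0.258 = 126.49482 → 126 J (3 s.f., last digit at the 10^0 place).
Difference: 2157.30518 J; keep the coarser place, 10^2.
Result: 2.2 × 10³ J.

2.2 × 10³ J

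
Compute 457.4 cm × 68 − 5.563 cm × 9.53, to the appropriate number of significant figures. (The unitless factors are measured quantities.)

3.1 × 10^4 cm

457.4 × 68 = 31103.2 → 3.1 × 10^4 cm (2 s.f., last digit at the 10^3 place).
5.563 × 9.53 = 53.01539 → 53.0 cm (3 s.f., last digit at the 10^-1 place).
Difference: 31050.18461 cm; keep the coarser place, 10^3.
Result: 3.1 × 10^4 cm.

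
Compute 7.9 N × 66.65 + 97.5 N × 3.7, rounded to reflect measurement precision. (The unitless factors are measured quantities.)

7.9 × 66.65 = 526.535 → 5.3 × 10² N (2 s.f., last digit at the 10^1 place).
97.5 × 3.7 = 360.75 → 3.6 × 10² N (2 s.f., last digit at the 10^1 place).
Sum: 887.285 N; keep the coarser place, 10^1.
Result: 8.9 × 10² N.

8.9 × 10² N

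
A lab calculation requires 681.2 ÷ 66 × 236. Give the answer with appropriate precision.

681.2 ÷ 66 × 236 = 2435.80606061…
Multiplication/division keeps the fewest significant figures: 681.2 → 4 s.f., 66 → 2 s.f., 236 → 3 s.f.; limit is 2.
Rounded to 2 significant figures: 2.4 × 10³.

2.4 × 10³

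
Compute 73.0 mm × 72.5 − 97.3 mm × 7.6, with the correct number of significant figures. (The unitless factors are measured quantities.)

4.55 × 10^3 mm

73.0 × 72.5 = 5292.5 → 5.29 × 10^3 mm (3 s.f., last digit at the 10^1 place).
97.3 × 7.6 = 739.48 → 7.4 × 10^2 mm (2 s.f., last digit at the 10^1 place).
Difference: 4553.02 mm; keep the coarser place, 10^1.
Result: 4.55 × 10^3 mm.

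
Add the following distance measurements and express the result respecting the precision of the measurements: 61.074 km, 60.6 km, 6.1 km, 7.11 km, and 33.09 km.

61.074 km + 60.6 km + 6.1 km + 7.11 km + 33.09 km = 167.974 km.
Addition/subtraction keeps the fewest decimal places: 61.074 → 3 decimal places, 60.6 → 1 decimal place, 6.1 → 1 decimal place, 7.11 → 2 decimal places, 33.09 → 2 decimal places; limit is 1.
Rounded to 1 decimal place: 168.0 km.

168.0 km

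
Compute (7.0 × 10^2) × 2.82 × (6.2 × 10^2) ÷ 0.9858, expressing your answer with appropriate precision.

(7.0 × 10^2) × 2.82 × (6.2 × 10^2) ÷ 0.9858 = 1241509.43396…
Multiplication/division keeps the fewest significant figures: 7.0 × 10^2 → 2 s.f., 2.82 → 3 s.f., 6.2 × 10^2 → 2 s.f., 0.9858 → 4 s.f.; limit is 2.
Rounded to 2 significant figures: 1.2 × 10^6.

1.2 × 10^6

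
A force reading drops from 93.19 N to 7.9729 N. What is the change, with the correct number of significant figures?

85.22 N

93.19 N − 7.9729 N = 85.2171 N.
Addition/subtraction keeps the fewest decimal places: 93.19 → 2 decimal places, 7.9729 → 4 decimal places; limit is 2.
Rounded to 2 decimal places: 85.22 N.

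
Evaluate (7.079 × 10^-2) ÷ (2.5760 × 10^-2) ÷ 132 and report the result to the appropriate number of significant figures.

0.0208

(7.079 × 10^-2) ÷ (2.5760 × 10^-2) ÷ 132 = 0.0208186288349…
Multiplication/division keeps the fewest significant figures: 7.079 × 10^-2 → 4 s.f., 2.5760 × 10^-2 → 5 s.f., 132 → 3 s.f.; limit is 3.
Rounded to 3 significant figures: 0.0208.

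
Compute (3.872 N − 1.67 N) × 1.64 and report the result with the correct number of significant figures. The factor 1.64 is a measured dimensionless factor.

3.872 N − 1.67 N = 2.202 N; the difference is limited to 2 decimal places (3 s.f.).
Carrying full precision, 2.202 × 1.64 = 3.61128 N; 1.64 has 3 s.f., so the result keeps min(3, 3) = 3 s.f.
Rounded to 3 significant figures: 3.61 N.

3.61 N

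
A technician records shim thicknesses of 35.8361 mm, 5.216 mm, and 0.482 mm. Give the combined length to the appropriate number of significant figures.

41.534 mm

35.8361 mm + 5.216 mm + 0.482 mm = 41.5341 mm.
Addition/subtraction keeps the fewest decimal places: 35.8361 → 4 decimal places, 5.216 → 3 decimal places, 0.482 → 3 decimal places; limit is 3.
Rounded to 3 decimal places: 41.534 mm.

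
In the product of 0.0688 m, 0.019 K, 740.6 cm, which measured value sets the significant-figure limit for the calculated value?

0.019 K

0.0688 m → 3 s.f.; 0.019 K → 2 s.f.; 740.6 cm → 4 s.f.
The fewest is 2 significant figures, from 0.019 K.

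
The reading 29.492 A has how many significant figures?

5

29.492: every digit is nonzero and significant.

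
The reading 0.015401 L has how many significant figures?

5

0.015401: leading zeros are not significant; zeros between nonzero digits are significant.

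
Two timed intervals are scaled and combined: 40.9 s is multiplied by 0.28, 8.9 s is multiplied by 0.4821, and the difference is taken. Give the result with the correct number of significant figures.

40.9 × 0.28 = 11.452 → 11 s (2 s.f., last digit at the 10^0 place).
8.9 × 0.4821 = 4.29069 → 4.3 s (2 s.f., last digit at the 10^-1 place).
Difference: 7.16131 s; keep the coarser place, 10^0.
Result: 7 s.

7 s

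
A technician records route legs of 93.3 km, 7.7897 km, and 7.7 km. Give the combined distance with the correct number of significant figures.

108.8 km

93.3 km + 7.7897 km + 7.7 km = 108.7897 km.
Addition/subtraction keeps the fewest decimal places: 93.3 → 1 decimal place, 7.7897 → 4 decimal places, 7.7 → 1 decimal place; limit is 1.
Rounded to 1 decimal place: 108.8 km.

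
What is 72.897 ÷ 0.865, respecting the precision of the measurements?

72.897 ÷ 0.865 = 84.2739884393…
Multiplication/division keeps the fewest significant figures: 72.897 → 5 s.f., 0.865 → 3 s.f.; limit is 3.
Rounded to 3 significant figures: 84.3.

84.3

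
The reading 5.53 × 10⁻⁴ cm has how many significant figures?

3

5.53 × 10⁻⁴: in scientific notation every digit of the coefficient is significant.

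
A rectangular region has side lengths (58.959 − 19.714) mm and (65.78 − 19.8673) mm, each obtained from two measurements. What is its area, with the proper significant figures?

1802 mm²

58.959 − 19.714 = 39.245, limited to 3 d.p. → 5 s.f.; 65.78 − 19.8673 = 45.9127, limited to 2 d.p. → 4 s.f.
Carrying full precision, 39.245 × 45.9127 = 1801.8439115; keep min(5, 4) = 4 s.f.
Rounded to 4 significant figures: 1802 mm².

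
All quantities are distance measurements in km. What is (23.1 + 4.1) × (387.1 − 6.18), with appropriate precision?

23.1 + 4.1 = 27.2, limited to 1 d.p. → 3 s.f.; 387.1 − 6.18 = 380.92, limited to 1 d.p. → 4 s.f.
Carrying full precision, 27.2 × 380.92 = 10361.024; keep min(3, 4) = 3 s.f.
Rounded to 3 significant figures: 1.04 × 10^4 km².

1.04 × 10^4 km²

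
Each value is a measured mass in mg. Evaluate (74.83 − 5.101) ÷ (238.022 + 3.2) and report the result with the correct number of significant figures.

0.2891

74.83 − 5.101 = 69.729, limited to 2 d.p. → 4 s.f.; 238.022 + 3.2 = 241.222, limited to 1 d.p. → 4 s.f.
Carrying full precision, 69.729 ÷ 241.222 = 0.289065673944…; keep min(4, 4) = 4 s.f.
Rounded to 4 significant figures: 0.2891.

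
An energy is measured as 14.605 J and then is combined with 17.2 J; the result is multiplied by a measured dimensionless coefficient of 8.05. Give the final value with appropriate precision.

14.605 J + 17.2 J = 31.805 J; the sum is limited to 1 decimal place (3 s.f.).
Carrying full precision, 31.805 × 8.05 = 256.03025 J; 8.05 has 3 s.f., so the result keeps min(3, 3) = 3 s.f.
Rounded to 3 significant figures: 256 J.

256 J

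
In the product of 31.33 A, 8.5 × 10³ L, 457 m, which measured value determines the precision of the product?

31.33 A → 4 s.f.; 8.5 × 10³ L → 2 s.f.; 457 m → 3 s.f.
The fewest is 2 significant figures, from 8.5 × 10³ L.

8.5 × 10³ L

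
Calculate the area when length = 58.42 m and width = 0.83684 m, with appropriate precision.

area = 58.42 m × 0.83684 m = 48.8881928 m².
58.42 has 4 significant figures; 0.83684 has 5.
Division/multiplication keeps the fewest: 4 significant figures.
Rounded: 48.89 m².

48.89 m²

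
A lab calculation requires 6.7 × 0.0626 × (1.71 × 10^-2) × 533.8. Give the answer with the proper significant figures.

6.7 × 0.0626 × (1.71 × 10^-2) × 533.8 = 3.8284573716
Multiplication/division keeps the fewest significant figures: 6.7 → 2 s.f., 0.0626 → 3 s.f., 1.71 × 10^-2 → 3 s.f., 533.8 → 4 s.f.; limit is 2.
Rounded to 2 significant figures: 3.8.

3.8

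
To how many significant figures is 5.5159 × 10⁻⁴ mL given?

5

5.5159 × 10⁻⁴: in scientific notation every digit of the coefficient is significant.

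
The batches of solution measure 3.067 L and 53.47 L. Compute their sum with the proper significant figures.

56.54 L

3.067 L + 53.47 L = 56.537 L.
Addition/subtraction keeps the fewest decimal places: 3.067 → 3 decimal places, 53.47 → 2 decimal places; limit is 2.
Rounded to 2 decimal places: 56.54 L.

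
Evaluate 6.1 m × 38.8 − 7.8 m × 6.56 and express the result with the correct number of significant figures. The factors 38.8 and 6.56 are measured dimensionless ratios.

6.1 × 38.8 = 236.68 → 2.4 × 10^2 m (2 s.f., last digit at the 10^1 place).
7.8 × 6.56 = 51.168 → 51 m (2 s.f., last digit at the 10^0 place).
Difference: 185.512 m; keep the coarser place, 10^1.
Result: 1.9 × 10^2 m.

1.9 × 10^2 m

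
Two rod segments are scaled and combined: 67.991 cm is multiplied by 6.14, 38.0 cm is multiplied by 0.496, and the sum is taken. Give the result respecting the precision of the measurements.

67.991 × 6.14 = 417.46474 → 4.17 × 10² cm (3 s.f., last digit at the 10^0 place).
38.0 × 0.496 = 18.848 → 18.8 cm (3 s.f., last digit at the 10^-1 place).
Sum: 436.31274 cm; keep the coarser place, 10^0.
Result: 436 cm.

436 cm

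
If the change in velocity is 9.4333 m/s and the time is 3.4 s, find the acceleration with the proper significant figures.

2.8 m/s²

acceleration = 9.4333 m/s ÷ 3.4 s = 2.7745 m/s².
9.4333 has 5 significant figures; 3.4 has 2.
Division/multiplication keeps the fewest: 2 significant figures.
Rounded: 2.8 m/s².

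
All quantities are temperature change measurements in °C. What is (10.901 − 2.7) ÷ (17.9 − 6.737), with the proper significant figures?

10.901 − 2.7 = 8.201, limited to 1 d.p. → 2 s.f.; 17.9 − 6.737 = 11.163, limited to 1 d.p. → 3 s.f.
Carrying full precision, 8.201 ÷ 11.163 = 0.734659141808…; keep min(2, 3) = 2 s.f.
Rounded to 2 significant figures: 0.73.

0.73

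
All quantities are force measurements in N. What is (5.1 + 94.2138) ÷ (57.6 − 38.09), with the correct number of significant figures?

5.09

5.1 + 94.2138 = 99.3138, limited to 1 d.p. → 3 s.f.; 57.6 − 38.09 = 19.51, limited to 1 d.p. → 3 s.f.
Carrying full precision, 99.3138 ÷ 19.51 = 5.09040492055…; keep min(3, 3) = 3 s.f.
Rounded to 3 significant figures: 5.09.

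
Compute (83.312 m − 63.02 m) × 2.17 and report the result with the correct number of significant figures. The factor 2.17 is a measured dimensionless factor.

83.312 m − 63.02 m = 20.292 m; the difference is limited to 2 decimal places (4 s.f.).
Carrying full precision, 20.292 × 2.17 = 44.03364 m; 2.17 has 3 s.f., so the result keeps min(4, 3) = 3 s.f.
Rounded to 3 significant figures: 44.0 m.

44.0 m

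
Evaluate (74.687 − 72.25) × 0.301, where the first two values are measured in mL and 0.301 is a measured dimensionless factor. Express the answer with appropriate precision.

0.734 mL

74.687 mL − 72.25 mL = 2.437 mL; the difference is limited to 2 decimal places (3 s.f.).
Carrying full precision, 2.437 × 0.301 = 0.733537 mL; 0.301 has 3 s.f., so the result keeps min(3, 3) = 3 s.f.
Rounded to 3 significant figures: 0.734 mL.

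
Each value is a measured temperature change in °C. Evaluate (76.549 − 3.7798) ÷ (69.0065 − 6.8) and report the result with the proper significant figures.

76.549 − 3.7798 = 72.7692, limited to 3 d.p. → 5 s.f.; 69.0065 − 6.8 = 62.2065, limited to 1 d.p. → 3 s.f.
Carrying full precision, 72.7692 ÷ 62.2065 = 1.16980058354…; keep min(5, 3) = 3 s.f.
Rounded to 3 significant figures: 1.17.

1.17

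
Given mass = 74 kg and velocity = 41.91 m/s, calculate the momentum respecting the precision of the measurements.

3.1 × 10³ kg·m/s

momentum = 74 kg × 41.91 m/s = 3101.34 kg·m/s.
74 has 2 significant figures; 41.91 has 4.
Division/multiplication keeps the fewest: 2 significant figures.
Rounded: 3.1 × 10³ kg·m/s.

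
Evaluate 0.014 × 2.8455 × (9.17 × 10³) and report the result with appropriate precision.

3.7 × 10²

0.014 × 2.8455 × (9.17 × 10³) = 365.30529
Multiplication/division keeps the fewest significant figures: 0.014 → 2 s.f., 2.8455 → 5 s.f., 9.17 × 10³ → 3 s.f.; limit is 2.
Rounded to 2 significant figures: 3.7 × 10².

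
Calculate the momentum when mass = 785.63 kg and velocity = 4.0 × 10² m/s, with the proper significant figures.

momentum = 785.63 kg × 4.0 × 10² m/s = 314252 kg·m/s.
785.63 has 5 significant figures; 4.0 × 10² has 2.
Division/multiplication keeps the fewest: 2 significant figures.
Rounded: 3.1 × 10⁵ kg·m/s.

3.1 × 10⁵ kg·m/s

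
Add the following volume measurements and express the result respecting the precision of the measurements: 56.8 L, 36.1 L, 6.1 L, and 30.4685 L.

56.8 L + 36.1 L + 6.1 L + 30.4685 L = 129.4685 L.
Addition/subtraction keeps the fewest decimal places: 56.8 → 1 decimal place, 36.1 → 1 decimal place, 6.1 → 1 decimal place, 30.4685 → 4 decimal places; limit is 1.
Rounded to 1 decimal place: 129.5 L.

129.5 L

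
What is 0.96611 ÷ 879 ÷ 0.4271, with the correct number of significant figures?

0.00257

0.96611 ÷ 879 ÷ 0.4271 = 0.00257340494362…
Multiplication/division keeps the fewest significant figures: 0.96611 → 5 s.f., 879 → 3 s.f., 0.4271 → 4 s.f.; limit is 3.
Rounded to 3 significant figures: 0.00257.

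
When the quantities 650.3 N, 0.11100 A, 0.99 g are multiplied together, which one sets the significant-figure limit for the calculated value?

0.99 g

650.3 N → 4 s.f.; 0.11100 A → 5 s.f.; 0.99 g → 2 s.f.
The fewest is 2 significant figures, from 0.99 g.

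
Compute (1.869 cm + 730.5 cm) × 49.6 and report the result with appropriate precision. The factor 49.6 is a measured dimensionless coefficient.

3.63 × 10^4 cm

1.869 cm + 730.5 cm = 732.369 cm; the sum is limited to 1 decimal place (4 s.f.).
Carrying full precision, 732.369 × 49.6 = 36325.5024 cm; 49.6 has 3 s.f., so the result keeps min(4, 3) = 3 s.f.
Rounded to 3 significant figures: 3.63 × 10^4 cm.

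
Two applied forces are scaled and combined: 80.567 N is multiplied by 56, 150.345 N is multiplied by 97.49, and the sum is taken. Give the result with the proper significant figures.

80.567 × 56 = 4511.752 → 4.5 × 10^3 N (2 s.f., last digit at the 10^2 place).
150.345 × 97.49 = 14657.13405 → 1.466 × 10^4 N (4 s.f., last digit at the 10^1 place).
Sum: 19168.88605 N; keep the coarser place, 10^2.
Result: 1.92 × 10^4 N.

1.92 × 10^4 N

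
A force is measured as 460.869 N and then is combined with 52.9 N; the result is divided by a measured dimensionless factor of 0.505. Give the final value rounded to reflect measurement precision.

460.869 N + 52.9 N = 513.769 N; the sum is limited to 1 decimal place (4 s.f.).
Carrying full precision, 513.769 ÷ 0.505 = 1017.36435644… N; 0.505 has 3 s.f., so the result keeps min(4, 3) = 3 s.f.
Rounded to 3 significant figures: 1.02 × 10^3 N.

1.02 × 10^3 N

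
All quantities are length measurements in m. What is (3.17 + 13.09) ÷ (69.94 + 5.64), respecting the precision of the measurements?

3.17 + 13.09 = 16.26, limited to 2 d.p. → 4 s.f.; 69.94 + 5.64 = 75.58, limited to 2 d.p. → 4 s.f.
Carrying full precision, 16.26 ÷ 75.58 = 0.215136279439…; keep min(4, 4) = 4 s.f.
Rounded to 4 significant figures: 0.2151.

0.2151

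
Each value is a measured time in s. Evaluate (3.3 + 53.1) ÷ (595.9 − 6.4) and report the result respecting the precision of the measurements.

3.3 + 53.1 = 56.4, limited to 1 d.p. → 3 s.f.; 595.9 − 6.4 = 589.5, limited to 1 d.p. → 4 s.f.
Carrying full precision, 56.4 ÷ 589.5 = 0.0956743002545…; keep min(3, 4) = 3 s.f.
Rounded to 3 significant figures: 0.0957.

0.0957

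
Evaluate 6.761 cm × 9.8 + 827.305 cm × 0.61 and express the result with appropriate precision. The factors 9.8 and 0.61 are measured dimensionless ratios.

6.761 × 9.8 = 66.2578 → 66 cm (2 s.f., last digit at the 10^0 place).
827.305 × 0.61 = 504.65605 → 5.0 × 10² cm (2 s.f., last digit at the 10^1 place).
Sum: 570.91385 cm; keep the coarser place, 10^1.
Result: 5.7 × 10² cm.

5.7 × 10² cm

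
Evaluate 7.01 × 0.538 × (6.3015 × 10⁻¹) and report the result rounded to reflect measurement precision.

7.01 × 0.538 × (6.3015 × 10⁻¹) = 2.376535107
Multiplication/division keeps the fewest significant figures: 7.01 → 3 s.f., 0.538 → 3 s.f., 6.3015 × 10⁻¹ → 5 s.f.; limit is 3.
Rounded to 3 significant figures: 2.38.

2.38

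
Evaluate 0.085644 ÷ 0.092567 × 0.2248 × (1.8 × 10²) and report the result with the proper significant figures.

37

0.085644 ÷ 0.092567 × 0.2248 × (1.8 × 10²) = 37.4377350028…
Multiplication/division keeps the fewest significant figures: 0.085644 → 5 s.f., 0.092567 → 5 s.f., 0.2248 → 4 s.f., 1.8 × 10² → 2 s.f.; limit is 2.
Rounded to 2 significant figures: 37.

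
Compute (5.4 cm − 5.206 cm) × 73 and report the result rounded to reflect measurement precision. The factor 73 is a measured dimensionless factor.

1 × 10¹ cm

5.4 cm − 5.206 cm = 0.194 cm; the difference is limited to 1 decimal place (1 s.f.).
Carrying full precision, 0.194 × 73 = 14.162 cm; 73 has 2 s.f., so the result keeps min(1, 2) = 1 s.f.
Rounded to 1 significant figure: 1 × 10¹ cm.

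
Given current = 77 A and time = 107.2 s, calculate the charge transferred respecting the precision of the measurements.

8.3 × 10^3 C

charge transferred = 77 A × 107.2 s = 8254.4 C.
77 has 2 significant figures; 107.2 has 4.
Division/multiplication keeps the fewest: 2 significant figures.
Rounded: 8.3 × 10^3 C.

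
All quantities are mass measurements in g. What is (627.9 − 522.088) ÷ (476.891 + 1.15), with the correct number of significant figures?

0.2213

627.9 − 522.088 = 105.812, limited to 1 d.p. → 4 s.f.; 476.891 + 1.15 = 478.041, limited to 2 d.p. → 5 s.f.
Carrying full precision, 105.812 ÷ 478.041 = 0.221345031075…; keep min(4, 5) = 4 s.f.
Rounded to 4 significant figures: 0.2213.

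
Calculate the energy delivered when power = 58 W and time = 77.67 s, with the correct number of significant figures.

4.5 × 10³ J

energy delivered = 58 W × 77.67 s = 4504.86 J.
58 has 2 significant figures; 77.67 has 4.
Division/multiplication keeps the fewest: 2 significant figures.
Rounded: 4.5 × 10³ J.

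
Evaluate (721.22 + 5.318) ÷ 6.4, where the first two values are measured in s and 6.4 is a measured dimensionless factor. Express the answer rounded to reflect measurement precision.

1.1 × 10² s

721.22 s + 5.318 s = 726.538 s; the sum is limited to 2 decimal places (5 s.f.).
Carrying full precision, 726.538 ÷ 6.4 = 113.5215625 s; 6.4 has 2 s.f., so the result keeps min(5, 2) = 2 s.f.
Rounded to 2 significant figures: 1.1 × 10² s.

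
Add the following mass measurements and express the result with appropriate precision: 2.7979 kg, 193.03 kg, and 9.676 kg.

2.7979 kg + 193.03 kg + 9.676 kg = 205.5039 kg.
Addition/subtraction keeps the fewest decimal places: 2.7979 → 4 decimal places, 193.03 → 2 decimal places, 9.676 → 3 decimal places; limit is 2.
Rounded to 2 decimal places: 205.50 kg.

205.50 kg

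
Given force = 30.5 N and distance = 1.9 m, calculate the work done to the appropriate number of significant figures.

work done = 30.5 N × 1.9 m = 57.95 J.
30.5 has 3 significant figures; 1.9 has 2.
Division/multiplication keeps the fewest: 2 significant figures.
Rounded: 58 J.

58 J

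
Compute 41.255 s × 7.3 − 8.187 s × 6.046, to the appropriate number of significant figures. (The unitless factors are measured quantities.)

2.5 × 10² s

41.255 × 7.3 = 301.1615 → 3.0 × 10² s (2 s.f., last digit at the 10^1 place).
8.187 × 6.046 = 49.498602 → 49.50 s (4 s.f., last digit at the 10^-2 place).
Difference: 251.662898 s; keep the coarser place, 10^1.
Result: 2.5 × 10² s.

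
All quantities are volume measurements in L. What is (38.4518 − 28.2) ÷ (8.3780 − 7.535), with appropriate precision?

38.4518 − 28.2 = 10.2518, limited to 1 d.p. → 3 s.f.; 8.3780 − 7.535 = 0.8430, limited to 3 d.p. → 3 s.f.
Carrying full precision, 10.2518 ÷ 0.8430 = 12.1610913405…; keep min(3, 3) = 3 s.f.
Rounded to 3 significant figures: 12.2.

12.2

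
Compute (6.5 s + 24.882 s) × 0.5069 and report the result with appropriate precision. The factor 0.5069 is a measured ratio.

6.5 s + 24.882 s = 31.382 s; the sum is limited to 1 decimal place (3 s.f.).
Carrying full precision, 31.382 × 0.5069 = 15.9075358 s; 0.5069 has 4 s.f., so the result keeps min(3, 4) = 3 s.f.
Rounded to 3 significant figures: 15.9 s.

15.9 s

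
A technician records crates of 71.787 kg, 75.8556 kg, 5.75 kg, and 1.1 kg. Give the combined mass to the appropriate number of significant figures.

154.5 kg

71.787 kg + 75.8556 kg + 5.75 kg + 1.1 kg = 154.4926 kg.
Addition/subtraction keeps the fewest decimal places: 71.787 → 3 decimal places, 75.8556 → 4 decimal places, 5.75 → 2 decimal places, 1.1 → 1 decimal place; limit is 1.
Rounded to 1 decimal place: 154.5 kg.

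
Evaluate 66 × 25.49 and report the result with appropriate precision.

1.7 × 10³

66 × 25.49 = 1682.34
Multiplication/division keeps the fewest significant figures: 66 → 2 s.f., 25.49 → 4 s.f.; limit is 2.
Rounded to 2 significant figures: 1.7 × 10³.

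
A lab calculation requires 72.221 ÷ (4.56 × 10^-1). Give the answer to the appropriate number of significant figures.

158

72.221 ÷ (4.56 × 10^-1) = 158.379385965…
Multiplication/division keeps the fewest significant figures: 72.221 → 5 s.f., 4.56 × 10^-1 → 3 s.f.; limit is 3.
Rounded to 3 significant figures: 158.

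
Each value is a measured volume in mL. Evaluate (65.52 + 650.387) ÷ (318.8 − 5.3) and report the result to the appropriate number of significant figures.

2.284

65.52 + 650.387 = 715.907, limited to 2 d.p. → 5 s.f.; 318.8 − 5.3 = 313.5, limited to 1 d.p. → 4 s.f.
Carrying full precision, 715.907 ÷ 313.5 = 2.28359489633…; keep min(5, 4) = 4 s.f.
Rounded to 4 significant figures: 2.284.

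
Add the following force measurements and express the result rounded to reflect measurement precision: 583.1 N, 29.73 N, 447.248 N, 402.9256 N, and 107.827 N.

583.1 N + 29.73 N + 447.248 N + 402.9256 N + 107.827 N = 1570.8306 N.
Addition/subtraction keeps the fewest decimal places: 583.1 → 1 decimal place, 29.73 → 2 decimal places, 447.248 → 3 decimal places, 402.9256 → 4 decimal places, 107.827 → 3 decimal places; limit is 1.
Rounded to 1 decimal place: 1570.8 N.

1570.8 N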